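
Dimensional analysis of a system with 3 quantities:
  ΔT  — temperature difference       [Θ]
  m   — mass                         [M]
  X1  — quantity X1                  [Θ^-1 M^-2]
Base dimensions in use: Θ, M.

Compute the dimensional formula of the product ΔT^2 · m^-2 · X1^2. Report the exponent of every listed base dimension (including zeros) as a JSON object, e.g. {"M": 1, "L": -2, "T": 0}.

{"Θ": 0, "M": -6}

Dimensional matrix (Θ×M by ΔT×m×X1):
  Θ: [ 1  0 -1]
  M: [ 0  1 -2]
  [Θ]: (2)·1+(-2)·0+(2)·-1 = 0
  [M]: (2)·0+(-2)·1+(2)·-2 = -6
⇒ M^-6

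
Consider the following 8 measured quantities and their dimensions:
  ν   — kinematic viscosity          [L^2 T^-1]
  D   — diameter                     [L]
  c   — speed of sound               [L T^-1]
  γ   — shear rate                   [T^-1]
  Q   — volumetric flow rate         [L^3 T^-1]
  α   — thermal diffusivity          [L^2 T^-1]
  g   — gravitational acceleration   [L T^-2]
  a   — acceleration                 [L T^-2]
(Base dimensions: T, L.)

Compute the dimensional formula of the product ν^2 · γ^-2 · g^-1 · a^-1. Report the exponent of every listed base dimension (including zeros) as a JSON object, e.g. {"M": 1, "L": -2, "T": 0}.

{"T": 4, "L": 2}

Exponent matrix [T,L] × [ν,D,c,γ,Q,α,g,a]:
  T: [-1  0 -1 -1 -1 -1 -2 -2]
  L: [ 2  1  1  0  3  2  1  1]
  [T]: (2)·-1+(-2)·-1+(-1)·-2+(-1)·-2 = 4
  [L]: (2)·2+(-2)·0+(-1)·1+(-1)·1 = 2
⇒ T^4 L^2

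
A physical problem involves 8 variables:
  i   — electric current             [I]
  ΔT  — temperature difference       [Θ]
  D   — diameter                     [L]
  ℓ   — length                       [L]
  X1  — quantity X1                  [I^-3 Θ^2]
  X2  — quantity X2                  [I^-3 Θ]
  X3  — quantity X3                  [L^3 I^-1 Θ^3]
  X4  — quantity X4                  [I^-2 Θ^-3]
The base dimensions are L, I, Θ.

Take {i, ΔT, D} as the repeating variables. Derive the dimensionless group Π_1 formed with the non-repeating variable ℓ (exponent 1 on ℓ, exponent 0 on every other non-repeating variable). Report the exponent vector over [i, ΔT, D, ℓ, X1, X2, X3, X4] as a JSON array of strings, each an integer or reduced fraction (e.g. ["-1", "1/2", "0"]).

Write exponents as rows L,I,Θ / cols i,ΔT,D,ℓ,X1,X2,X3,X4:
  L: [ 0  0  1  1  0  0  3  0]
  I: [ 1  0  0  0 -3 -3 -1 -2]
  Θ: [ 0  1  0  0  2  1  3 -3]
Row reduction gives pivot columns i,ΔT,D; rank = 3
Pivot set = {i,ΔT,D}, free = {ℓ,X1,X2,X3,X4}
RREF:
  r0: [   1    0    0    0   -3   -3   -1   -2]
  r1: [   0    1    0    0    2    1    3   -3]
  r2: [   0    0    1    1    0    0    3    0]
Fix exponent of ℓ at 1, X1 at 0, X2 at 0, X3 at 0, X4 at 0; solve each RREF row for its pivot's exponent:
  r0: exp(i) + (0)·1 = 0 ⇒ exp(i) = 0
  r1: exp(ΔT) + (0)·1 = 0 ⇒ exp(ΔT) = 0
  r2: exp(D) + (1)·1 = 0 ⇒ exp(D) = -1
Π_1 = D^-1 · ℓ

["0", "0", "-1", "1", "0", "0", "0", "0"]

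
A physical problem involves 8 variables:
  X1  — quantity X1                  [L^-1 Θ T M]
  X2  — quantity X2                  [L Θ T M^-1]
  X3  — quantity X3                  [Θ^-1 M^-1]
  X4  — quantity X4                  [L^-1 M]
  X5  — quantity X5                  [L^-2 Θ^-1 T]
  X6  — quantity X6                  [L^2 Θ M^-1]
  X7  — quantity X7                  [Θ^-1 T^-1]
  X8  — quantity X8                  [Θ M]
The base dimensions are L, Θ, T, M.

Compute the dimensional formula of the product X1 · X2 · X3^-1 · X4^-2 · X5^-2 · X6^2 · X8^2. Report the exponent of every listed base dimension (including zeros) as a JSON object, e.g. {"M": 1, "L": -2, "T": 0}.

Dimensional matrix (L×Θ×T×M by X1×X2×X3×X4×X5×X6×X7×X8):
  L: [-1  1  0 -1 -2  2  0  0]
  Θ: [ 1  1 -1  0 -1  1 -1  1]
  T: [ 1  1  0  0  1  0 -1  0]
  M: [ 1 -1 -1  1  0 -1  0  1]
  [L]: (1)·-1+(1)·1+(-1)·0+(-2)·-1+(-2)·-2+(2)·2+(2)·0 = 10
  [Θ]: (1)·1+(1)·1+(-1)·-1+(-2)·0+(-2)·-1+(2)·1+(2)·1 = 9
  [T]: (1)·1+(1)·1+(-1)·0+(-2)·0+(-2)·1+(2)·0+(2)·0 = 0
  [M]: (1)·1+(1)·-1+(-1)·-1+(-2)·1+(-2)·0+(2)·-1+(2)·1 = -1
⇒ L^10 Θ^9 M^-1

{"L": 10, "Θ": 9, "T": 0, "M": -1}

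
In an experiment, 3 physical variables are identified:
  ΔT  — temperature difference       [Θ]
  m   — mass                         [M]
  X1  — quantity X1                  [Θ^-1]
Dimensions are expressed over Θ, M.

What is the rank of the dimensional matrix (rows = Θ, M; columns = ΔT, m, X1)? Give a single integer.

Exponent matrix [Θ,M] × [ΔT,m,X1]:
  Θ: [ 1  0 -1]
  M: [ 0  1  0]
Row reduction gives pivot columns ΔT,m; rank = 2

2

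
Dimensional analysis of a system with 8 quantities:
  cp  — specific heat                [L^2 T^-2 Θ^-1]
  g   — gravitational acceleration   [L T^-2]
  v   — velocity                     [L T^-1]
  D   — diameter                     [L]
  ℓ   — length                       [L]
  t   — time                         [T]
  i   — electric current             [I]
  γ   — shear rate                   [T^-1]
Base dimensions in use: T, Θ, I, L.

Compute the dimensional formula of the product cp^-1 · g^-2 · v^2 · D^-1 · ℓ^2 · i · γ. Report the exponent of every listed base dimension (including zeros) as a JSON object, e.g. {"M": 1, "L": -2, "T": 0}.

{"T": 3, "Θ": 1, "I": 1, "L": -1}

Exponent matrix [T,Θ,I,L] × [cp,g,v,D,ℓ,t,i,γ]:
  T: [-2 -2 -1  0  0  1  0 -1]
  Θ: [-1  0  0  0  0  0  0  0]
  I: [ 0  0  0  0  0  0  1  0]
  L: [ 2  1  1  1  1  0  0  0]
  [T]: (-1)·-2+(-2)·-2+(2)·-1+(-1)·0+(2)·0+(1)·0+(1)·-1 = 3
  [Θ]: (-1)·-1+(-2)·0+(2)·0+(-1)·0+(2)·0+(1)·0+(1)·0 = 1
  [I]: (-1)·0+(-2)·0+(2)·0+(-1)·0+(2)·0+(1)·1+(1)·0 = 1
  [L]: (-1)·2+(-2)·1+(2)·1+(-1)·1+(2)·1+(1)·0+(1)·0 = -1
⇒ T^3 Θ I L^-1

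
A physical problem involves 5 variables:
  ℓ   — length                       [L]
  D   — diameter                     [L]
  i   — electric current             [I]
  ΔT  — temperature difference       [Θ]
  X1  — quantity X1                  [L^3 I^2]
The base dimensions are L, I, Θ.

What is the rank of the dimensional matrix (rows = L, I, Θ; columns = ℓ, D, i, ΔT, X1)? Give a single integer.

3

Write exponents as rows L,I,Θ / cols ℓ,D,i,ΔT,X1:
  L: [ 1  1  0  0  3]
  I: [ 0  0  1  0  2]
  Θ: [ 0  0  0  1  0]
Echelon form has 3 nonzero rows (pivots: ℓ,i,ΔT)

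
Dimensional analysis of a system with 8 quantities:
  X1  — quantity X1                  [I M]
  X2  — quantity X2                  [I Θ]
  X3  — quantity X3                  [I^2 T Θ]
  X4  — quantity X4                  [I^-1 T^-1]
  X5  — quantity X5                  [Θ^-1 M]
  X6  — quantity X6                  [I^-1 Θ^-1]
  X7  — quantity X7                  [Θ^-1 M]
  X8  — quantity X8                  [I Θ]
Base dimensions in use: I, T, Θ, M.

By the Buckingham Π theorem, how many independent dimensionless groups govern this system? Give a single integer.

5

Dimensional matrix (I×T×Θ×M by X1×X2×X3×X4×X5×X6×X7×X8):
  I: [ 1  1  2 -1  0 -1  0  1]
  T: [ 0  0  1 -1  0  0  0  0]
  Θ: [ 0  1  1  0 -1 -1 -1  1]
  M: [ 1  0  0  0  1  0  1  0]
Echelon form has 3 nonzero rows (pivots: X1,X2,X3)
Π count = n − r = 8 − 3 = 5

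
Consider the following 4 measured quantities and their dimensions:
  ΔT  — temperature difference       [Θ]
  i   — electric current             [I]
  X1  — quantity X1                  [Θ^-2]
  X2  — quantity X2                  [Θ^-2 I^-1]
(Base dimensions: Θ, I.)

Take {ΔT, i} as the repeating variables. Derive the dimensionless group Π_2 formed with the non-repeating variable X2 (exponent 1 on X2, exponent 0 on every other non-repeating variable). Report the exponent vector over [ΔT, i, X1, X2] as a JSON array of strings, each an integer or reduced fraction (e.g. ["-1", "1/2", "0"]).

Write exponents as rows Θ,I / cols ΔT,i,X1,X2:
  Θ: [ 1  0 -2 -2]
  I: [ 0  1  0 -1]
RREF → pivots at {ΔT,i} ⇒ r = 2
Repeat: ΔT,i; free: X1,X2
RREF:
  r0: [   1    0   -2   -2]
  r1: [   0    1    0   -1]
Fix exponent of X2 at 1, X1 at 0; solve each RREF row for its pivot's exponent:
  r0: exp(ΔT) + (-2)·1 = 0 ⇒ exp(ΔT) = 2
  r1: exp(i) + (-1)·1 = 0 ⇒ exp(i) = 1
Π_2 = ΔT^2 · i · X2

["2", "1", "0", "1"]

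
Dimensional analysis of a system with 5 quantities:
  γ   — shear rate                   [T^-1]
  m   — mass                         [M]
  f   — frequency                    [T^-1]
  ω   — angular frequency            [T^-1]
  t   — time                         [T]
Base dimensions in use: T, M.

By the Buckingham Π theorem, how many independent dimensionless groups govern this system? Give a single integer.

Exponent matrix [T,M] × [γ,m,f,ω,t]:
  T: [-1  0 -1 -1  1]
  M: [ 0  1  0  0  0]
Echelon form has 2 nonzero rows (pivots: γ,m)
Π count = n − r = 5 − 2 = 3

3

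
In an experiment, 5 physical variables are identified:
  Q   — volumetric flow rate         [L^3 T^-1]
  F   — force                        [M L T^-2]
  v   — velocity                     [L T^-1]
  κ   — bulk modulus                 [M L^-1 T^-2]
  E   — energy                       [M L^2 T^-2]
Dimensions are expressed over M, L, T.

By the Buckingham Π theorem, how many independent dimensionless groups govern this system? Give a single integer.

Exponent matrix [M,L,T] × [Q,F,v,κ,E]:
  M: [ 0  1  0  1  1]
  L: [ 3  1  1 -1  2]
  T: [-1 -2 -1 -2 -2]
Echelon form has 3 nonzero rows (pivots: Q,F,v)
n=5, r=3 ⇒ 2 dimensionless groups

2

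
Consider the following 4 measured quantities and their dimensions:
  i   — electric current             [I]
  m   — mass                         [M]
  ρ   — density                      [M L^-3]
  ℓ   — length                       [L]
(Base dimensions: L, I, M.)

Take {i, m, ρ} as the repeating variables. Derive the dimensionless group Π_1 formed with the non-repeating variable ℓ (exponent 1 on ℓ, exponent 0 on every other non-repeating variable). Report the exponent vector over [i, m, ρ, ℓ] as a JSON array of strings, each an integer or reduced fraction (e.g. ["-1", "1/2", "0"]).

["0", "-1/3", "1/3", "1"]

Write exponents as rows L,I,M / cols i,m,ρ,ℓ:
  L: [ 0  0 -3  1]
  I: [ 1  0  0  0]
  M: [ 0  1  1  0]
Row reduction gives pivot columns i,m,ρ; rank = 3
Pivot set = {i,m,ρ}, free = {ℓ}
RREF:
  r0: [   1    0    0    0]
  r1: [   0    1    0  1/3]
  r2: [   0    0    1 -1/3]
Fix exponent of ℓ at 1; solve each RREF row for its pivot's exponent:
  r0: exp(i) + (0)·1 = 0 ⇒ exp(i) = 0
  r1: exp(m) + (1/3)·1 = 0 ⇒ exp(m) = -1/3
  r2: exp(ρ) + (-1/3)·1 = 0 ⇒ exp(ρ) = 1/3
Π_1 = m^(-1/3) · ρ^(1/3) · ℓ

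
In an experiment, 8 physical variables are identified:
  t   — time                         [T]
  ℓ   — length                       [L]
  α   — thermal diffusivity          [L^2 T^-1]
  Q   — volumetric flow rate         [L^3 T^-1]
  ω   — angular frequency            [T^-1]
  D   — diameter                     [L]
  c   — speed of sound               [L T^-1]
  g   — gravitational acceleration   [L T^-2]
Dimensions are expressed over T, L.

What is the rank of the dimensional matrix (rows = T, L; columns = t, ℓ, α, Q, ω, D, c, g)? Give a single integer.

2

Exponent matrix [T,L] × [t,ℓ,α,Q,ω,D,c,g]:
  T: [ 1  0 -1 -1 -1  0 -1 -2]
  L: [ 0  1  2  3  0  1  1  1]
RREF → pivots at {t,ℓ} ⇒ r = 2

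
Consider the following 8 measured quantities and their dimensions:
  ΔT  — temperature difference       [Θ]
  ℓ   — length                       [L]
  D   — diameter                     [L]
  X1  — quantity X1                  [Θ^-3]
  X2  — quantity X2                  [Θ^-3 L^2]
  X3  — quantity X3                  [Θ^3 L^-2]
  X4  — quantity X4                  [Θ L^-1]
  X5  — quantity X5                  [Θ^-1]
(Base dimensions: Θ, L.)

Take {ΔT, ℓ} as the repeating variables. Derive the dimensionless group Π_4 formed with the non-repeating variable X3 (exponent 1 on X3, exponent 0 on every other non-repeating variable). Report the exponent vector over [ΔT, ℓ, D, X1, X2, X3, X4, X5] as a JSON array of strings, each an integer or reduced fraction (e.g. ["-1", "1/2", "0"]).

Exponent matrix [Θ,L] × [ΔT,ℓ,D,X1,X2,X3,X4,X5]:
  Θ: [ 1  0  0 -3 -3  3  1 -1]
  L: [ 0  1  1  0  2 -2 -1  0]
Row reduction gives pivot columns ΔT,ℓ; rank = 2
Pivot set = {ΔT,ℓ}, free = {D,X1,X2,X3,X4,X5}
RREF:
  r0: [   1    0    0   -3   -3    3    1   -1]
  r1: [   0    1    1    0    2   -2   -1    0]
Fix exponent of X3 at 1, D at 0, X1 at 0, X2 at 0, X4 at 0, X5 at 0; solve each RREF row for its pivot's exponent:
  r0: exp(ΔT) + (3)·1 = 0 ⇒ exp(ΔT) = -3
  r1: exp(ℓ) + (-2)·1 = 0 ⇒ exp(ℓ) = 2
Π_4 = ΔT^-3 · ℓ^2 · X3

["-3", "2", "0", "0", "0", "1", "0", "0"]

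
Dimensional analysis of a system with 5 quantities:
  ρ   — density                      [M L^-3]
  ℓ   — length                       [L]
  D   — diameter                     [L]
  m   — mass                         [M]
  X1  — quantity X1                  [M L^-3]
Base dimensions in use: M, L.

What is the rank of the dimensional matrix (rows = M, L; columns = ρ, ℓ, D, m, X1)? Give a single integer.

Write exponents as rows M,L / cols ρ,ℓ,D,m,X1:
  M: [ 1  0  0  1  1]
  L: [-3  1  1  0 -3]
RREF → pivots at {ρ,ℓ} ⇒ r = 2

2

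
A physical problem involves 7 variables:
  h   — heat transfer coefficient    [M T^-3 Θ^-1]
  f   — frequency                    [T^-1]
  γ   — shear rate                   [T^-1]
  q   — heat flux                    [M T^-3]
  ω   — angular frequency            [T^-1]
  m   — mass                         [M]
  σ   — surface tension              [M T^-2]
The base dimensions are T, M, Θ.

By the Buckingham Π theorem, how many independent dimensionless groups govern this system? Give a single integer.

4

Dimensional matrix (T×M×Θ by h×f×γ×q×ω×m×σ):
  T: [-3 -1 -1 -3 -1  0 -2]
  M: [ 1  0  0  1  0  1  1]
  Θ: [-1  0  0  0  0  0  0]
RREF → pivots at {h,f,q} ⇒ r = 3
7 vars − rank 3 = 4 Π groups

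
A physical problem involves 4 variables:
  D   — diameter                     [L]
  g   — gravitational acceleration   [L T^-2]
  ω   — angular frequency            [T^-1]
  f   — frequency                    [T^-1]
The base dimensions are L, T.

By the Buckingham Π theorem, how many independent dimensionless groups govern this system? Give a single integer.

Dimensional matrix (L×T by D×g×ω×f):
  L: [ 1  1  0  0]
  T: [ 0 -2 -1 -1]
Echelon form has 2 nonzero rows (pivots: D,g)
4 vars − rank 2 = 2 Π groups

2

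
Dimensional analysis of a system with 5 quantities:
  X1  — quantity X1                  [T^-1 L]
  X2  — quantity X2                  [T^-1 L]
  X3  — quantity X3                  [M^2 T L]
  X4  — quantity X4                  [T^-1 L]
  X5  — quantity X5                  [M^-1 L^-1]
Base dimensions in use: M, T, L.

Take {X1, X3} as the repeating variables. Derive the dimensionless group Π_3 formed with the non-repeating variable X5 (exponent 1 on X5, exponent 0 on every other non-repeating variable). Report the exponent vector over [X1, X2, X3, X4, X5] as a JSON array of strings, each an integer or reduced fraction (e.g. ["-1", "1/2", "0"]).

Dimensional matrix (M×T×L by X1×X2×X3×X4×X5):
  M: [ 0  0  2  0 -1]
  T: [-1 -1  1 -1  0]
  L: [ 1  1  1  1 -1]
Row reduction gives pivot columns X1,X3; rank = 2
Pivot set = {X1,X3}, free = {X2,X4,X5}
RREF:
  r0: [   1    1    0    1 -1/2]
  r1: [   0    0    1    0 -1/2]
  r2: [   0    0    0    0    0]
Fix exponent of X5 at 1, X2 at 0, X4 at 0; solve each RREF row for its pivot's exponent:
  r0: exp(X1) + (-1/2)·1 = 0 ⇒ exp(X1) = 1/2
  r1: exp(X3) + (-1/2)·1 = 0 ⇒ exp(X3) = 1/2
Π_3 = X1^(1/2) · X3^(1/2) · X5

["1/2", "0", "1/2", "0", "1"]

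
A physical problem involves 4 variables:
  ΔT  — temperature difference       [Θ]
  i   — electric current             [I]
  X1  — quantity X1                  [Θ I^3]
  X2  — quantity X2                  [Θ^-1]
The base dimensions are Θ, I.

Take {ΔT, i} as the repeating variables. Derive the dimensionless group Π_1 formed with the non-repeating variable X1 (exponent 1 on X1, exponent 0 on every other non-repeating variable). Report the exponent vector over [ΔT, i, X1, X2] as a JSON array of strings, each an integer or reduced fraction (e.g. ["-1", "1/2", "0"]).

Exponent matrix [Θ,I] × [ΔT,i,X1,X2]:
  Θ: [ 1  0  1 -1]
  I: [ 0  1  3  0]
RREF → pivots at {ΔT,i} ⇒ r = 2
Repeat: ΔT,i; free: X1,X2
RREF:
  r0: [   1    0    1   -1]
  r1: [   0    1    3    0]
Fix exponent of X1 at 1, X2 at 0; solve each RREF row for its pivot's exponent:
  r0: exp(ΔT) + (1)·1 = 0 ⇒ exp(ΔT) = -1
  r1: exp(i) + (3)·1 = 0 ⇒ exp(i) = -3
Π_1 = ΔT^-1 · i^-3 · X1

["-1", "-3", "1", "0"]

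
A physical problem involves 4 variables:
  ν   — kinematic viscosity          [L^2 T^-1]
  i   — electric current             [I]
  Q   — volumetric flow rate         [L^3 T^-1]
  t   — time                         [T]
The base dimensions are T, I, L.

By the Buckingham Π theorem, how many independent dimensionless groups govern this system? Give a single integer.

1

Exponent matrix [T,I,L] × [ν,i,Q,t]:
  T: [-1  0 -1  1]
  I: [ 0  1  0  0]
  L: [ 2  0  3  0]
Row reduction gives pivot columns ν,i,Q; rank = 3
Π count = n − r = 4 − 3 = 1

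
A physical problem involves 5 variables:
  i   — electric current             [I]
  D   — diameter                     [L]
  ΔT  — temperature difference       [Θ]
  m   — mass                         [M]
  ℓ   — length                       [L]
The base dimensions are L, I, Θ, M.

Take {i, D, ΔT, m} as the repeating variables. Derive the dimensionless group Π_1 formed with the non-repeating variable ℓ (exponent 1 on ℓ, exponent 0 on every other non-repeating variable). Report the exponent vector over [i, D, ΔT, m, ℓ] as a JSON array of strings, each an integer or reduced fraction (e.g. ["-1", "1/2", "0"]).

["0", "-1", "0", "0", "1"]

Write exponents as rows L,I,Θ,M / cols i,D,ΔT,m,ℓ:
  L: [ 0  1  0  0  1]
  I: [ 1  0  0  0  0]
  Θ: [ 0  0  1  0  0]
  M: [ 0  0  0  1  0]
RREF → pivots at {i,D,ΔT,m} ⇒ r = 4
Repeat: i,D,ΔT,m; free: ℓ
RREF:
  r0: [   1    0    0    0    0]
  r1: [   0    1    0    0    1]
  r2: [   0    0    1    0    0]
  r3: [   0    0    0    1    0]
Fix exponent of ℓ at 1; solve each RREF row for its pivot's exponent:
  r0: exp(i) + (0)·1 = 0 ⇒ exp(i) = 0
  r1: exp(D) + (1)·1 = 0 ⇒ exp(D) = -1
  r2: exp(ΔT) + (0)·1 = 0 ⇒ exp(ΔT) = 0
  r3: exp(m) + (0)·1 = 0 ⇒ exp(m) = 0
Π_1 = D^-1 · ℓ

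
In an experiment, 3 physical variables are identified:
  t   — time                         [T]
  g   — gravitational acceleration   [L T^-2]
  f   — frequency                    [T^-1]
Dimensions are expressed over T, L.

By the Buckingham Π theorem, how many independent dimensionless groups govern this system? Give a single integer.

1

Dimensional matrix (T×L by t×g×f):
  T: [ 1 -2 -1]
  L: [ 0  1  0]
Echelon form has 2 nonzero rows (pivots: t,g)
Π count = n − r = 3 − 2 = 1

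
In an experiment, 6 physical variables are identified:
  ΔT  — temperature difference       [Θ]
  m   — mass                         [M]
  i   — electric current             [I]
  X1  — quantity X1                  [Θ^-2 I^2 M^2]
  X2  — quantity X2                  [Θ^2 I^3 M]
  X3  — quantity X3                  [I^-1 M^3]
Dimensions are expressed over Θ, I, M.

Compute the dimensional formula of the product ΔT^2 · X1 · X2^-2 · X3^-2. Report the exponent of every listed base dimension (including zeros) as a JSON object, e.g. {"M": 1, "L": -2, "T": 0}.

Dimensional matrix (Θ×I×M by ΔT×m×i×X1×X2×X3):
  Θ: [ 1  0  0 -2  2  0]
  I: [ 0  0  1  2  3 -1]
  M: [ 0  1  0  2  1  3]
  [Θ]: (2)·1+(1)·-2+(-2)·2+(-2)·0 = -4
  [I]: (2)·0+(1)·2+(-2)·3+(-2)·-1 = -2
  [M]: (2)·0+(1)·2+(-2)·1+(-2)·3 = -6
⇒ Θ^-4 I^-2 M^-6

{"Θ": -4, "I": -2, "M": -6}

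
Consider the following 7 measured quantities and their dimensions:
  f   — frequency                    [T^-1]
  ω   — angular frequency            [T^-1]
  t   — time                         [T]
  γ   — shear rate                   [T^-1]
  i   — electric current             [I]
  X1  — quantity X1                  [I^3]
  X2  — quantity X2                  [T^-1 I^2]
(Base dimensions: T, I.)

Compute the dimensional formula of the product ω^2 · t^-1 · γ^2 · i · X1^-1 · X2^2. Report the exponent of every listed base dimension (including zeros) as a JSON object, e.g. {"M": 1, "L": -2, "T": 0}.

Exponent matrix [T,I] × [f,ω,t,γ,i,X1,X2]:
  T: [-1 -1  1 -1  0  0 -1]
  I: [ 0  0  0  0  1  3  2]
  [T]: (2)·-1+(-1)·1+(2)·-1+(1)·0+(-1)·0+(2)·-1 = -7
  [I]: (2)·0+(-1)·0+(2)·0+(1)·1+(-1)·3+(2)·2 = 2
⇒ T^-7 I^2

{"T": -7, "I": 2}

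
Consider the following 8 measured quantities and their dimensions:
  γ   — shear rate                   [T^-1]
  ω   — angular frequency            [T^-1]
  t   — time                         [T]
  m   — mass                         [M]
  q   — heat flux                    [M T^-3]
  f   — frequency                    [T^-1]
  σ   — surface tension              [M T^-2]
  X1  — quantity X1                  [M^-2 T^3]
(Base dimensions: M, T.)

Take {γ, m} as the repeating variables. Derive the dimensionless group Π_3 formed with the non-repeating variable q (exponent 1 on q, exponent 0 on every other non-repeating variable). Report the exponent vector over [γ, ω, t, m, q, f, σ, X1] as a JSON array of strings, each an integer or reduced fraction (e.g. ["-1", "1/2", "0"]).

["-3", "0", "0", "-1", "1", "0", "0", "0"]

Write exponents as rows M,T / cols γ,ω,t,m,q,f,σ,X1:
  M: [ 0  0  0  1  1  0  1 -2]
  T: [-1 -1  1  0 -3 -1 -2  3]
Row reduction gives pivot columns γ,m; rank = 2
Pivot set = {γ,m}, free = {ω,t,q,f,σ,X1}
RREF:
  r0: [   1    1   -1    0    3    1    2   -3]
  r1: [   0    0    0    1    1    0    1   -2]
Fix exponent of q at 1, ω at 0, t at 0, f at 0, σ at 0, X1 at 0; solve each RREF row for its pivot's exponent:
  r0: exp(γ) + (3)·1 = 0 ⇒ exp(γ) = -3
  r1: exp(m) + (1)·1 = 0 ⇒ exp(m) = -1
Π_3 = γ^-3 · m^-1 · q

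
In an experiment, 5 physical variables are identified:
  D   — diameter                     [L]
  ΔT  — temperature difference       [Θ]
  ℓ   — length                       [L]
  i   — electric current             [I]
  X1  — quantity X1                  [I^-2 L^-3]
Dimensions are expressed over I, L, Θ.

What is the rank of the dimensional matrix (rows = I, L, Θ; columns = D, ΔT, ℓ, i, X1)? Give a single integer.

Exponent matrix [I,L,Θ] × [D,ΔT,ℓ,i,X1]:
  I: [ 0  0  0  1 -2]
  L: [ 1  0  1  0 -3]
  Θ: [ 0  1  0  0  0]
RREF → pivots at {D,ΔT,i} ⇒ r = 3

3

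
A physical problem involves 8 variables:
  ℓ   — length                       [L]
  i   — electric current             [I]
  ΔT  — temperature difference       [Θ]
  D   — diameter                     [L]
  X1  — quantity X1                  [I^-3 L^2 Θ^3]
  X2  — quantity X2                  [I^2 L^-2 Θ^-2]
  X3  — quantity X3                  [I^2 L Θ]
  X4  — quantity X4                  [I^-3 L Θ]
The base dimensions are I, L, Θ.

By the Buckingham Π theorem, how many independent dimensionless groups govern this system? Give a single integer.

5

Write exponents as rows I,L,Θ / cols ℓ,i,ΔT,D,X1,X2,X3,X4:
  I: [ 0  1  0  0 -3  2  2 -3]
  L: [ 1  0  0  1  2 -2  1  1]
  Θ: [ 0  0  1  0  3 -2  1  1]
Echelon form has 3 nonzero rows (pivots: ℓ,i,ΔT)
Π count = n − r = 8 − 3 = 5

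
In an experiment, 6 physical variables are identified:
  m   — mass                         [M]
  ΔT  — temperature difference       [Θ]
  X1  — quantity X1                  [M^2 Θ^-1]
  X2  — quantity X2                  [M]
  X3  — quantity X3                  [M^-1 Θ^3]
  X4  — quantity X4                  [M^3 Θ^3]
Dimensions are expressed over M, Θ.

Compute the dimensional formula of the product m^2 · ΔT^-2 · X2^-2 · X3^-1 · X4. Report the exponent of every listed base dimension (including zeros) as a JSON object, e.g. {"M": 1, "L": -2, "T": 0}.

{"M": 4, "Θ": -2}

Exponent matrix [M,Θ] × [m,ΔT,X1,X2,X3,X4]:
  M: [ 1  0  2  1 -1  3]
  Θ: [ 0  1 -1  0  3  3]
  [M]: (2)·1+(-2)·0+(-2)·1+(-1)·-1+(1)·3 = 4
  [Θ]: (2)·0+(-2)·1+(-2)·0+(-1)·3+(1)·3 = -2
⇒ M^4 Θ^-2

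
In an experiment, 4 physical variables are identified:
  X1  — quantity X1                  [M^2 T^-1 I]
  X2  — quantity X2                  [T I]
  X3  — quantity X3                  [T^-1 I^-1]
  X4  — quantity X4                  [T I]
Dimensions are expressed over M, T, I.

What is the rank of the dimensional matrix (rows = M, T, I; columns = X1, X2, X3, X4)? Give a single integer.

2

Exponent matrix [M,T,I] × [X1,X2,X3,X4]:
  M: [ 2  0  0  0]
  T: [-1  1 -1  1]
  I: [ 1  1 -1  1]
RREF → pivots at {X1,X2} ⇒ r = 2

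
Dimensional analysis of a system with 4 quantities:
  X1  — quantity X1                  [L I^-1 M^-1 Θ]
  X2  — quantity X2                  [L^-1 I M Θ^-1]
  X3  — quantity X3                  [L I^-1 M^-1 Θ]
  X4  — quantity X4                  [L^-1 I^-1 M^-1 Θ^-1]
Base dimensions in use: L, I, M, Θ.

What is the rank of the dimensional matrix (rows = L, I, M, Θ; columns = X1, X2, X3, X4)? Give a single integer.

2

Write exponents as rows L,I,M,Θ / cols X1,X2,X3,X4:
  L: [ 1 -1  1 -1]
  I: [-1  1 -1 -1]
  M: [-1  1 -1 -1]
  Θ: [ 1 -1  1 -1]
RREF → pivots at {X1,X4} ⇒ r = 2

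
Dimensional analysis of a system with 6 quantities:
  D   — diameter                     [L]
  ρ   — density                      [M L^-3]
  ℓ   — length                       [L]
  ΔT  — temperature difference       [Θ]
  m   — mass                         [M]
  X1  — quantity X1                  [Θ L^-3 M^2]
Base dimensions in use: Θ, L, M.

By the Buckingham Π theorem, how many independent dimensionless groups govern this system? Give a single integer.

3

Exponent matrix [Θ,L,M] × [D,ρ,ℓ,ΔT,m,X1]:
  Θ: [ 0  0  0  1  0  1]
  L: [ 1 -3  1  0  0 -3]
  M: [ 0  1  0  0  1  2]
RREF → pivots at {D,ρ,ΔT} ⇒ r = 3
n=6, r=3 ⇒ 3 dimensionless groups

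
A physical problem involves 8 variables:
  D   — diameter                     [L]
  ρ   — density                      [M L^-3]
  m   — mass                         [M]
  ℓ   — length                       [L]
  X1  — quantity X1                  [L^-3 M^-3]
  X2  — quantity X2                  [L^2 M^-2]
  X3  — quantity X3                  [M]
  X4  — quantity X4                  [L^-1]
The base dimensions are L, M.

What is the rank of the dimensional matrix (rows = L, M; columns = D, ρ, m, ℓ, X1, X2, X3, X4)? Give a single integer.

2

Dimensional matrix (L×M by D×ρ×m×ℓ×X1×X2×X3×X4):
  L: [ 1 -3  0  1 -3  2  0 -1]
  M: [ 0  1  1  0 -3 -2  1  0]
RREF → pivots at {D,ρ} ⇒ r = 2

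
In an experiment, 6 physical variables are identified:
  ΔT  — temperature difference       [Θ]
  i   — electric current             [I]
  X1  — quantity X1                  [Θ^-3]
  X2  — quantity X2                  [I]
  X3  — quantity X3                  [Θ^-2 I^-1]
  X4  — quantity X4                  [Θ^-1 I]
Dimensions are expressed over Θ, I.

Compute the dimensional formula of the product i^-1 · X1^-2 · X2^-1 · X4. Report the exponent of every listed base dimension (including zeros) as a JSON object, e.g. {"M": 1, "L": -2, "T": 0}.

{"Θ": 5, "I": -1}

Dimensional matrix (Θ×I by ΔT×i×X1×X2×X3×X4):
  Θ: [ 1  0 -3  0 -2 -1]
  I: [ 0  1  0  1 -1  1]
  [Θ]: (-1)·0+(-2)·-3+(-1)·0+(1)·-1 = 5
  [I]: (-1)·1+(-2)·0+(-1)·1+(1)·1 = -1
⇒ Θ^5 I^-1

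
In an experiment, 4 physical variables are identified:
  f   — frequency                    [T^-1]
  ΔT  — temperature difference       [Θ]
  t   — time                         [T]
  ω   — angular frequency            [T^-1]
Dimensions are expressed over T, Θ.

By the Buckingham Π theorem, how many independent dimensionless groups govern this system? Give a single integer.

Exponent matrix [T,Θ] × [f,ΔT,t,ω]:
  T: [-1  0  1 -1]
  Θ: [ 0  1  0  0]
RREF → pivots at {f,ΔT} ⇒ r = 2
4 vars − rank 2 = 2 Π groups

2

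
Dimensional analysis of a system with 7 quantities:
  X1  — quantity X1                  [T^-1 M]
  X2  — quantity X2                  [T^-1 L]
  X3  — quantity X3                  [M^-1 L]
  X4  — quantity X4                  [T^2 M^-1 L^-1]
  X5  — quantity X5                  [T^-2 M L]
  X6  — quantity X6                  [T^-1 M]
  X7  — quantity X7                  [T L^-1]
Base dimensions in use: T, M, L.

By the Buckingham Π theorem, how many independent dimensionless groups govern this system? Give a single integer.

Dimensional matrix (T×M×L by X1×X2×X3×X4×X5×X6×X7):
  T: [-1 -1  0  2 -2 -1  1]
  M: [ 1  0 -1 -1  1  1  0]
  L: [ 0  1  1 -1  1  0 -1]
Echelon form has 2 nonzero rows (pivots: X1,X2)
7 vars − rank 2 = 5 Π groups

5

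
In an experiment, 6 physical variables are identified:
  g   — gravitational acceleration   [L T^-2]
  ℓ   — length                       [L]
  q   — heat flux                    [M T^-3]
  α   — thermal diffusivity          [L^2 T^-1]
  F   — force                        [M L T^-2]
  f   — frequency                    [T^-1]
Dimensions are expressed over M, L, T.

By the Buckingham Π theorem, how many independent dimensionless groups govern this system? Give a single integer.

Dimensional matrix (M×L×T by g×ℓ×q×α×F×f):
  M: [ 0  0  1  0  1  0]
  L: [ 1  1  0  2  1  0]
  T: [-2  0 -3 -1 -2 -1]
RREF → pivots at {g,ℓ,q} ⇒ r = 3
n=6, r=3 ⇒ 3 dimensionless groups

3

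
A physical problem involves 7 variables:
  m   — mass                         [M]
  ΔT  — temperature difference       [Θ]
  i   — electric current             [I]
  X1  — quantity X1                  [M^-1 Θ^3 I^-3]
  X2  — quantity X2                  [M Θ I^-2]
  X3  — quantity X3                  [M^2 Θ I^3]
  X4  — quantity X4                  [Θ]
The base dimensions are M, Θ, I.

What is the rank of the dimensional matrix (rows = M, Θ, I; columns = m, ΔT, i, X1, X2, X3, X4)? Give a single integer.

3

Dimensional matrix (M×Θ×I by m×ΔT×i×X1×X2×X3×X4):
  M: [ 1  0  0 -1  1  2  0]
  Θ: [ 0  1  0  3  1  1  1]
  I: [ 0  0  1 -3 -2  3  0]
Echelon form has 3 nonzero rows (pivots: m,ΔT,i)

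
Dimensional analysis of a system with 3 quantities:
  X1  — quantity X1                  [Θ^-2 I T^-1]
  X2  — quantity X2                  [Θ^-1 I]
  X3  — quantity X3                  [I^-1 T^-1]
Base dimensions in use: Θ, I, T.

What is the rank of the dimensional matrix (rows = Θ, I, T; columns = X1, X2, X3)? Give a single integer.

Dimensional matrix (Θ×I×T by X1×X2×X3):
  Θ: [-2 -1  0]
  I: [ 1  1 -1]
  T: [-1  0 -1]
RREF → pivots at {X1,X2} ⇒ r = 2

2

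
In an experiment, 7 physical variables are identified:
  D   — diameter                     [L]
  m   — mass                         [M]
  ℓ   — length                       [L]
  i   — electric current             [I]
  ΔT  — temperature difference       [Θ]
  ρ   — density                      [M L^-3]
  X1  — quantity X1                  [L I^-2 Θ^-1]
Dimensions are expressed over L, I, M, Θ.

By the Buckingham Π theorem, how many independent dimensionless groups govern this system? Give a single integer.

3

Exponent matrix [L,I,M,Θ] × [D,m,ℓ,i,ΔT,ρ,X1]:
  L: [ 1  0  1  0  0 -3  1]
  I: [ 0  0  0  1  0  0 -2]
  M: [ 0  1  0  0  0  1  0]
  Θ: [ 0  0  0  0  1  0 -1]
Echelon form has 4 nonzero rows (pivots: D,m,i,ΔT)
Π count = n − r = 7 − 4 = 3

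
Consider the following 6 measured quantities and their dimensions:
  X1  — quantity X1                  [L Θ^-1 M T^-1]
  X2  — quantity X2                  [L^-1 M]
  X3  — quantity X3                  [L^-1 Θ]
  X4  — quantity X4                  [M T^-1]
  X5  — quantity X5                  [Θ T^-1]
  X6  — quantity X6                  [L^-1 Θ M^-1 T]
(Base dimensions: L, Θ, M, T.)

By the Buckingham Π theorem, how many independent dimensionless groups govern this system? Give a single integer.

Write exponents as rows L,Θ,M,T / cols X1,X2,X3,X4,X5,X6:
  L: [ 1 -1 -1  0  0 -1]
  Θ: [-1  0  1  0  1  1]
  M: [ 1  1  0  1  0 -1]
  T: [-1  0  0 -1 -1  1]
Row reduction gives pivot columns X1,X2,X3; rank = 3
6 vars − rank 3 = 3 Π groups

3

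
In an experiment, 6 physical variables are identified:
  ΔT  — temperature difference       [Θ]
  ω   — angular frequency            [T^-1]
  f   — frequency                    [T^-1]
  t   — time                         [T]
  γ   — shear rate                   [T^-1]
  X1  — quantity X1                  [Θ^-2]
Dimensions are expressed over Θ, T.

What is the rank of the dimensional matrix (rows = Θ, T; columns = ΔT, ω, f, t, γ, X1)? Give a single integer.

Dimensional matrix (Θ×T by ΔT×ω×f×t×γ×X1):
  Θ: [ 1  0  0  0  0 -2]
  T: [ 0 -1 -1  1 -1  0]
Row reduction gives pivot columns ΔT,ω; rank = 2

2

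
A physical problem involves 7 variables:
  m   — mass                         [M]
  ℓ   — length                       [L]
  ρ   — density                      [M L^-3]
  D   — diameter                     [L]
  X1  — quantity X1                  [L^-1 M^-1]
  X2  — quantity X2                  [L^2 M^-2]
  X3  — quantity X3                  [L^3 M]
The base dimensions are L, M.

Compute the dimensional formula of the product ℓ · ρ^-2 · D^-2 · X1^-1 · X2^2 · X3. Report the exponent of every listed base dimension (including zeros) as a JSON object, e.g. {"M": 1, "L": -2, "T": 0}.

Exponent matrix [L,M] × [m,ℓ,ρ,D,X1,X2,X3]:
  L: [ 0  1 -3  1 -1  2  3]
  M: [ 1  0  1  0 -1 -2  1]
  [L]: (1)·1+(-2)·-3+(-2)·1+(-1)·-1+(2)·2+(1)·3 = 13
  [M]: (1)·0+(-2)·1+(-2)·0+(-1)·-1+(2)·-2+(1)·1 = -4
⇒ L^13 M^-4

{"L": 13, "M": -4}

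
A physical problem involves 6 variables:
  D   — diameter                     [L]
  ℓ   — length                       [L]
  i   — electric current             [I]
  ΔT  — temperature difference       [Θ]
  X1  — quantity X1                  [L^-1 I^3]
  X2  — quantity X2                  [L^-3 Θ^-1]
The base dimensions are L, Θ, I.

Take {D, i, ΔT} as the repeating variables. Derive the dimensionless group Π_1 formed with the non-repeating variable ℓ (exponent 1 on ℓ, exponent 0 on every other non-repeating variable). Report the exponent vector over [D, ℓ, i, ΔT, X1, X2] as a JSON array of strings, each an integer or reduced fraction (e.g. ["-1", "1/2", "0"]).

Exponent matrix [L,Θ,I] × [D,ℓ,i,ΔT,X1,X2]:
  L: [ 1  1  0  0 -1 -3]
  Θ: [ 0  0  0  1  0 -1]
  I: [ 0  0  1  0  3  0]
RREF → pivots at {D,i,ΔT} ⇒ r = 3
Repeat: D,i,ΔT; free: ℓ,X1,X2
RREF:
  r0: [   1    1    0    0   -1   -3]
  r1: [   0    0    1    0    3    0]
  r2: [   0    0    0    1    0   -1]
Fix exponent of ℓ at 1, X1 at 0, X2 at 0; solve each RREF row for its pivot's exponent:
  r0: exp(D) + (1)·1 = 0 ⇒ exp(D) = -1
  r1: exp(i) + (0)·1 = 0 ⇒ exp(i) = 0
  r2: exp(ΔT) + (0)·1 = 0 ⇒ exp(ΔT) = 0
Π_1 = D^-1 · ℓ

["-1", "1", "0", "0", "0", "0"]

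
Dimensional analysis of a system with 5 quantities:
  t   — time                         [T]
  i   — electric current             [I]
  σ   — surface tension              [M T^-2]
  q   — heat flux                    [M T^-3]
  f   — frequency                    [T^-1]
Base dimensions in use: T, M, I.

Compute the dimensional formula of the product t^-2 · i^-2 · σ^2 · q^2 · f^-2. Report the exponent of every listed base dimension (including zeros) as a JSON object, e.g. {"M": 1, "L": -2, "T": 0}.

Write exponents as rows T,M,I / cols t,i,σ,q,f:
  T: [ 1  0 -2 -3 -1]
  M: [ 0  0  1  1  0]
  I: [ 0  1  0  0  0]
  [T]: (-2)·1+(-2)·0+(2)·-2+(2)·-3+(-2)·-1 = -10
  [M]: (-2)·0+(-2)·0+(2)·1+(2)·1+(-2)·0 = 4
  [I]: (-2)·0+(-2)·1+(2)·0+(2)·0+(-2)·0 = -2
⇒ T^-10 M^4 I^-2

{"T": -10, "M": 4, "I": -2}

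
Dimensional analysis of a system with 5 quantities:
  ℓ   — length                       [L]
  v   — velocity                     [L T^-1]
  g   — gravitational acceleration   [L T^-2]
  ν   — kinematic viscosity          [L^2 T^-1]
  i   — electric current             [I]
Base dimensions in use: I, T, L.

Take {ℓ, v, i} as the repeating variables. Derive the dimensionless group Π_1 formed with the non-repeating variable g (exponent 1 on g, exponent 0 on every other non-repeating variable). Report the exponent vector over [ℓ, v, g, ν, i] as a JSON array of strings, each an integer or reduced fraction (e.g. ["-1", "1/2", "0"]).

Dimensional matrix (I×T×L by ℓ×v×g×ν×i):
  I: [ 0  0  0  0  1]
  T: [ 0 -1 -2 -1  0]
  L: [ 1  1  1  2  0]
Row reduction gives pivot columns ℓ,v,i; rank = 3
Pivot set = {ℓ,v,i}, free = {g,ν}
RREF:
  r0: [   1    0   -1    1    0]
  r1: [   0    1    2    1    0]
  r2: [   0    0    0    0    1]
Fix exponent of g at 1, ν at 0; solve each RREF row for its pivot's exponent:
  r0: exp(ℓ) + (-1)·1 = 0 ⇒ exp(ℓ) = 1
  r1: exp(v) + (2)·1 = 0 ⇒ exp(v) = -2
  r2: exp(i) + (0)·1 = 0 ⇒ exp(i) = 0
Π_1 = ℓ · v^-2 · g

["1", "-2", "1", "0", "0"]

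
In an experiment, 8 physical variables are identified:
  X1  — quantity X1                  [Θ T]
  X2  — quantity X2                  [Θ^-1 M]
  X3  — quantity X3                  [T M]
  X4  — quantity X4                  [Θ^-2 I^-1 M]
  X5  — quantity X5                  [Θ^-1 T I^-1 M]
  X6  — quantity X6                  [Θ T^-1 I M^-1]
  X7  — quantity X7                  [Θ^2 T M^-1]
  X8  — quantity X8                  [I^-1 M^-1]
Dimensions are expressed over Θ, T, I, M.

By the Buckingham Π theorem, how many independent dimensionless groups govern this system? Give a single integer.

5

Dimensional matrix (Θ×T×I×M by X1×X2×X3×X4×X5×X6×X7×X8):
  Θ: [ 1 -1  0 -2 -1  1  2  0]
  T: [ 1  0  1  0  1 -1  1  0]
  I: [ 0  0  0 -1 -1  1  0 -1]
  M: [ 0  1  1  1  1 -1 -1 -1]
RREF → pivots at {X1,X2,X4} ⇒ r = 3
n=8, r=3 ⇒ 5 dimensionless groups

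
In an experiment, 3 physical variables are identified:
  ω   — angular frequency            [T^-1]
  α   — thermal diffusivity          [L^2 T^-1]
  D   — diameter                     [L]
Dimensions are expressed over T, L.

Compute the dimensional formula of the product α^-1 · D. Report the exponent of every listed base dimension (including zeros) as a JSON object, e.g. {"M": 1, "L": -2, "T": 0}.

{"T": 1, "L": -1}

Exponent matrix [T,L] × [ω,α,D]:
  T: [-1 -1  0]
  L: [ 0  2  1]
  [T]: (-1)·-1+(1)·0 = 1
  [L]: (-1)·2+(1)·1 = -1
⇒ T L^-1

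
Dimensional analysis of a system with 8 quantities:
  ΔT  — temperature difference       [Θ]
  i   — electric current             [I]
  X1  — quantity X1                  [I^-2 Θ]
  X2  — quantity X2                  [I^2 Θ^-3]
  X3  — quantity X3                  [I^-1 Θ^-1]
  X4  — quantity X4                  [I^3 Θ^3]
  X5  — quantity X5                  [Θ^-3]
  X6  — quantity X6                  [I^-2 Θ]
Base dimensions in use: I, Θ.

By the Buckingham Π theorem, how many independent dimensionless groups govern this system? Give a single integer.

Exponent matrix [I,Θ] × [ΔT,i,X1,X2,X3,X4,X5,X6]:
  I: [ 0  1 -2  2 -1  3  0 -2]
  Θ: [ 1  0  1 -3 -1  3 -3  1]
Echelon form has 2 nonzero rows (pivots: ΔT,i)
Π count = n − r = 8 − 2 = 6

6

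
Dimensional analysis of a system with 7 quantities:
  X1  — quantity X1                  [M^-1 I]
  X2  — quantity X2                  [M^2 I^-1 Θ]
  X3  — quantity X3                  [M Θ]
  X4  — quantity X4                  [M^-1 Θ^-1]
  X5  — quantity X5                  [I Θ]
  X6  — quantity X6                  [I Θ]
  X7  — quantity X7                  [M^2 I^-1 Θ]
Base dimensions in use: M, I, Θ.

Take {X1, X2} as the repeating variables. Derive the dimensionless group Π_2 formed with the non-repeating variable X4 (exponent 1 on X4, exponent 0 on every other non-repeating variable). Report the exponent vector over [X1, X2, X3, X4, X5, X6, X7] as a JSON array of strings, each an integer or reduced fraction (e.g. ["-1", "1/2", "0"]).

["1", "1", "0", "1", "0", "0", "0"]

Exponent matrix [M,I,Θ] × [X1,X2,X3,X4,X5,X6,X7]:
  M: [-1  2  1 -1  0  0  2]
  I: [ 1 -1  0  0  1  1 -1]
  Θ: [ 0  1  1 -1  1  1  1]
Row reduction gives pivot columns X1,X2; rank = 2
Repeat: X1,X2; free: X3,X4,X5,X6,X7
RREF:
  r0: [   1    0    1   -1    2    2    0]
  r1: [   0    1    1   -1    1    1    1]
  r2: [   0    0    0    0    0    0    0]
Fix exponent of X4 at 1, X3 at 0, X5 at 0, X6 at 0, X7 at 0; solve each RREF row for its pivot's exponent:
  r0: exp(X1) + (-1)·1 = 0 ⇒ exp(X1) = 1
  r1: exp(X2) + (-1)·1 = 0 ⇒ exp(X2) = 1
Π_2 = X1 · X2 · X4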